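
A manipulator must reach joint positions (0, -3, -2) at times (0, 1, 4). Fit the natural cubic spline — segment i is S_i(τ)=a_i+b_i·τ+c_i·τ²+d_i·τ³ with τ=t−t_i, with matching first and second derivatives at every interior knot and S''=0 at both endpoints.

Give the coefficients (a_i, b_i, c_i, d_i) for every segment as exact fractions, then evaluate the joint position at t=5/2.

Δ: Δ0=-3, Δ1=1/3
row 1: diag=8, rhs=20; c'=3/8, d'=5/2
back: M1=5/2
M: M0=0, M1=5/2, M2=0
seg 0: a=0, c=M0/2=0, d=(M1−M0)/(6·1)=5/12, b=Δ0−h0·(2M0+M1)/6=-41/12
seg 1: a=-3, c=M1/2=5/4, d=(M2−M1)/(6·3)=-5/36, b=Δ1−h1·(2M1+M2)/6=-13/6
t_q=5/2 → seg 1, τ=3/2; S=-3+-13/6·τ+5/4·τ²+-5/36·τ³=-125/32

  seg 0: a=0 b=-41/12 c=0 d=5/12
  seg 1: a=-3 b=-13/6 c=5/4 d=-5/36
S(5/2) = -125/32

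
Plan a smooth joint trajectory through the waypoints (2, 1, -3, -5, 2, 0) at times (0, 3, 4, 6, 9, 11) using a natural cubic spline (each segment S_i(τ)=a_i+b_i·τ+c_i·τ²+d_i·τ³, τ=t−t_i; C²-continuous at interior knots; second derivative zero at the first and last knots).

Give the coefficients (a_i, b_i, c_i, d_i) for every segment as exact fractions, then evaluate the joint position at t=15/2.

  seg 0: a=2 b=1602/1319 c=0 d=-6125/35613
  seg 1: a=1 b=-4523/1319 c=-6125/3957 d=3866/3957
  seg 2: a=-3 b=-14221/3957 c=5473/3957 d=-341/7914
  seg 3: a=-5 b=1875/1319 c=4450/3957 d=-9742/35613
  seg 4: a=2 b=1033/1319 c=-1764/1319 d=294/1319
S(15/2) = -6651/5276

Δ: Δ0=-1/3, Δ1=-4, Δ2=-1, Δ3=7/3, Δ4=-1
row 1: diag=8, rhs=-22; c'=1/8, d'=-11/4
row 2: denom=6−1·1/8=47/8; d'=(18−1·-11/4)/(47/8)=166/47
row 3: denom=10−2·16/47=438/47; d'=(20−2·166/47)/(438/47)=304/219
row 4: denom=10−3·47/146=1319/146; d'=(-20−3·304/219)/(1319/146)=-3528/1319
back: M4=-3528/1319
back: M3=304/219−47/146·-3528/1319=8900/3957
back: M2=166/47−16/47·8900/3957=10946/3957
back: M1=-11/4−1/8·10946/3957=-12250/3957
M: M0=0, M1=-12250/3957, M2=10946/3957, M3=8900/3957, M4=-3528/1319, M5=0
seg 0: a=2, c=M0/2=0, d=(M1−M0)/(6·3)=-6125/35613, b=Δ0−h0·(2M0+M1)/6=1602/1319
seg 1: a=1, c=M1/2=-6125/3957, d=(M2−M1)/(6·1)=3866/3957, b=Δ1−h1·(2M1+M2)/6=-4523/1319
seg 2: a=-3, c=M2/2=5473/3957, d=(M3−M2)/(6·2)=-341/7914, b=Δ2−h2·(2M2+M3)/6=-14221/3957
seg 3: a=-5, c=M3/2=4450/3957, d=(M4−M3)/(6·3)=-9742/35613, b=Δ3−h3·(2M3+M4)/6=1875/1319
seg 4: a=2, c=M4/2=-1764/1319, d=(M5−M4)/(6·2)=294/1319, b=Δ4−h4·(2M4+M5)/6=1033/1319
t_q=15/2 → seg 3, τ=3/2; S=-5+1875/1319·τ+4450/3957·τ²+-9742/35613·τ³=-6651/5276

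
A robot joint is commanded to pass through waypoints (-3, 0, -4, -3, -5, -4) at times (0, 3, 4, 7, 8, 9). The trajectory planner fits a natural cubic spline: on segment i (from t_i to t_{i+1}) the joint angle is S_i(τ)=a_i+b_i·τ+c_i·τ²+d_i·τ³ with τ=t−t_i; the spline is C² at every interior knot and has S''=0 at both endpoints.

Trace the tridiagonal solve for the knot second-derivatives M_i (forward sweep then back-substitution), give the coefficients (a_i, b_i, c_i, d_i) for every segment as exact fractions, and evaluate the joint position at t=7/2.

Δ: Δ0=1, Δ1=-4, Δ2=1/3, Δ3=-2, Δ4=1
row 1: diag=8, rhs=-30; c'=1/8, d'=-15/4
row 2: denom=8−1·1/8=63/8; d'=(26−1·-15/4)/(63/8)=34/9
row 3: denom=8−3·8/21=48/7; d'=(-14−3·34/9)/(48/7)=-133/36
row 4: denom=4−1·7/48=185/48; d'=(18−1·-133/36)/(185/48)=3124/555
back: M4=3124/555
back: M3=-133/36−7/48·3124/555=-2506/555
back: M2=34/9−8/21·-2506/555=9154/1665
back: M1=-15/4−1/8·9154/1665=-7388/1665
M: M0=0, M1=-7388/1665, M2=9154/1665, M3=-2506/555, M4=3124/555, M5=0
seg 0: a=-3, c=M0/2=0, d=(M1−M0)/(6·3)=-3694/14985, b=Δ0−h0·(2M0+M1)/6=5359/1665
seg 1: a=0, c=M1/2=-3694/1665, d=(M2−M1)/(6·1)=919/555, b=Δ1−h1·(2M1+M2)/6=-5723/1665
seg 2: a=-4, c=M2/2=4577/1665, d=(M3−M2)/(6·3)=-8336/14985, b=Δ2−h2·(2M2+M3)/6=-968/333
seg 3: a=-3, c=M3/2=-1253/555, d=(M4−M3)/(6·1)=563/333, b=Δ3−h3·(2M3+M4)/6=-2386/1665
seg 4: a=-5, c=M4/2=1562/555, d=(M5−M4)/(6·1)=-1562/1665, b=Δ4−h4·(2M4+M5)/6=-1459/1665
t_q=7/2 → seg 1, τ=1/2; S=0+-5723/1665·τ+-3694/1665·τ²+919/555·τ³=-27523/13320

  seg 0: a=-3 b=5359/1665 c=0 d=-3694/14985
  seg 1: a=0 b=-5723/1665 c=-3694/1665 d=919/555
  seg 2: a=-4 b=-968/333 c=4577/1665 d=-8336/14985
  seg 3: a=-3 b=-2386/1665 c=-1253/555 d=563/333
  seg 4: a=-5 b=-1459/1665 c=1562/555 d=-1562/1665
S(7/2) = -27523/13320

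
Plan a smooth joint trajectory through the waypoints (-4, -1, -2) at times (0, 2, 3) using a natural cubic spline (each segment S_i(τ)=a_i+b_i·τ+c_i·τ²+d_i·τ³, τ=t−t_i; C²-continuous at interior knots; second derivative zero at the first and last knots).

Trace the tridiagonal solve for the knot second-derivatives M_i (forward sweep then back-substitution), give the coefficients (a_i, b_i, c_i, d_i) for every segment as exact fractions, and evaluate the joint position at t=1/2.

Δ: Δ0=3/2, Δ1=-1
row 1: diag=6, rhs=-15; c'=1/6, d'=-5/2
back: M1=-5/2
M: M0=0, M1=-5/2, M2=0
seg 0: a=-4, c=M0/2=0, d=(M1−M0)/(6·2)=-5/24, b=Δ0−h0·(2M0+M1)/6=7/3
seg 1: a=-1, c=M1/2=-5/4, d=(M2−M1)/(6·1)=5/12, b=Δ1−h1·(2M1+M2)/6=-1/6
t_q=1/2 → seg 0, τ=1/2; S=-4+7/3·τ+0·τ²+-5/24·τ³=-183/64

  seg 0: a=-4 b=7/3 c=0 d=-5/24
  seg 1: a=-1 b=-1/6 c=-5/4 d=5/12
S(1/2) = -183/64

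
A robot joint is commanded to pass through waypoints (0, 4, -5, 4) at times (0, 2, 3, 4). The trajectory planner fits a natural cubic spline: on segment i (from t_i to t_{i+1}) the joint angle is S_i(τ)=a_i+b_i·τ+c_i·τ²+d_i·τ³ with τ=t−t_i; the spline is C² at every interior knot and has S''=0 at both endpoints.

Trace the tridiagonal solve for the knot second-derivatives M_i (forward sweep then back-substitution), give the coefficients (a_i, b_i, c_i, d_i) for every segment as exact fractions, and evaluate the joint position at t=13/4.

  seg 0: a=0 b=170/23 c=0 d=-31/23
  seg 1: a=4 b=-202/23 c=-186/23 d=181/23
  seg 2: a=-5 b=-31/23 c=357/23 d=-119/23
S(13/4) = -6547/1472

Δ: Δ0=2, Δ1=-9, Δ2=9
row 1: diag=6, rhs=-66; c'=1/6, d'=-11
row 2: denom=4−1·1/6=23/6; d'=(108−1·-11)/(23/6)=714/23
back: M2=714/23
back: M1=-11−1/6·714/23=-372/23
M: M0=0, M1=-372/23, M2=714/23, M3=0
seg 0: a=0, c=M0/2=0, d=(M1−M0)/(6·2)=-31/23, b=Δ0−h0·(2M0+M1)/6=170/23
seg 1: a=4, c=M1/2=-186/23, d=(M2−M1)/(6·1)=181/23, b=Δ1−h1·(2M1+M2)/6=-202/23
seg 2: a=-5, c=M2/2=357/23, d=(M3−M2)/(6·1)=-119/23, b=Δ2−h2·(2M2+M3)/6=-31/23
t_q=13/4 → seg 2, τ=1/4; S=-5+-31/23·τ+357/23·τ²+-119/23·τ³=-6547/1472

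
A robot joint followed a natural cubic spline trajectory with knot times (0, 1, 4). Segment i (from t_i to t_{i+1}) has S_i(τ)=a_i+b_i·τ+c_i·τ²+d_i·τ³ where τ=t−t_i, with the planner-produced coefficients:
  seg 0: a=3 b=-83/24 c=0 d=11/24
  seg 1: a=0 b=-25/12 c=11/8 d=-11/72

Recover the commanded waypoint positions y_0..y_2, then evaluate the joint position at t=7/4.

y_0 = S_0(0) = a_0 = 3
y_1 = S_1(0) = a_1 = 0
y_2 = S_1(3) = 2
t_q=7/4 is in segment 1 (τ=3/4); S_1(τ)=-437/512

y_0=3 y_1=0 y_2=2
S(7/4) = -437/512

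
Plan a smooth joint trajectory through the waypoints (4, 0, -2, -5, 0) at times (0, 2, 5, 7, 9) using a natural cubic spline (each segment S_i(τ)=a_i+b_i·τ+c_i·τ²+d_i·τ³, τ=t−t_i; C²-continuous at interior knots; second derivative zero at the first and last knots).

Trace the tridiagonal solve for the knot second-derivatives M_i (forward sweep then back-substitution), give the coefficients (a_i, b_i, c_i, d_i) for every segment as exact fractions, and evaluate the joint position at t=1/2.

Δ: Δ0=-2, Δ1=-2/3, Δ2=-3/2, Δ3=5/2
row 1: diag=10, rhs=8; c'=3/10, d'=4/5
row 2: denom=10−3·3/10=91/10; d'=(-5−3·4/5)/(91/10)=-74/91
row 3: denom=8−2·20/91=688/91; d'=(24−2·-74/91)/(688/91)=583/172
back: M3=583/172
back: M2=-74/91−20/91·583/172=-67/43
back: M1=4/5−3/10·-67/43=109/86
M: M0=0, M1=109/86, M2=-67/43, M3=583/172, M4=0
seg 0: a=4, c=M0/2=0, d=(M1−M0)/(6·2)=109/1032, b=Δ0−h0·(2M0+M1)/6=-625/258
seg 1: a=0, c=M1/2=109/172, d=(M2−M1)/(6·3)=-27/172, b=Δ1−h1·(2M1+M2)/6=-149/129
seg 2: a=-2, c=M2/2=-67/86, d=(M3−M2)/(6·2)=851/2064, b=Δ2−h2·(2M2+M3)/6=-821/516
seg 3: a=-5, c=M3/2=583/344, d=(M4−M3)/(6·2)=-583/2064, b=Δ3−h3·(2M3+M4)/6=31/129
t_q=1/2 → seg 0, τ=1/2; S=4+-625/258·τ+0·τ²+109/1032·τ³=7711/2752

  seg 0: a=4 b=-625/258 c=0 d=109/1032
  seg 1: a=0 b=-149/129 c=109/172 d=-27/172
  seg 2: a=-2 b=-821/516 c=-67/86 d=851/2064
  seg 3: a=-5 b=31/129 c=583/344 d=-583/2064
S(1/2) = 7711/2752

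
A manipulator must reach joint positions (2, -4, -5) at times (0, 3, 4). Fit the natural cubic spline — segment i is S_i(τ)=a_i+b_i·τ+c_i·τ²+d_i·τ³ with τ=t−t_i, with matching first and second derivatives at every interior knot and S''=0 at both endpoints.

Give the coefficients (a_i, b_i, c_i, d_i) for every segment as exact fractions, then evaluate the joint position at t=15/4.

  seg 0: a=2 b=-19/8 c=0 d=1/24
  seg 1: a=-4 b=-5/4 c=3/8 d=-1/8
S(15/4) = -2447/512

Δ: Δ0=-2, Δ1=-1
row 1: diag=8, rhs=6; c'=1/8, d'=3/4
back: M1=3/4
M: M0=0, M1=3/4, M2=0
seg 0: a=2, c=M0/2=0, d=(M1−M0)/(6·3)=1/24, b=Δ0−h0·(2M0+M1)/6=-19/8
seg 1: a=-4, c=M1/2=3/8, d=(M2−M1)/(6·1)=-1/8, b=Δ1−h1·(2M1+M2)/6=-5/4
t_q=15/4 → seg 1, τ=3/4; S=-4+-5/4·τ+3/8·τ²+-1/8·τ³=-2447/512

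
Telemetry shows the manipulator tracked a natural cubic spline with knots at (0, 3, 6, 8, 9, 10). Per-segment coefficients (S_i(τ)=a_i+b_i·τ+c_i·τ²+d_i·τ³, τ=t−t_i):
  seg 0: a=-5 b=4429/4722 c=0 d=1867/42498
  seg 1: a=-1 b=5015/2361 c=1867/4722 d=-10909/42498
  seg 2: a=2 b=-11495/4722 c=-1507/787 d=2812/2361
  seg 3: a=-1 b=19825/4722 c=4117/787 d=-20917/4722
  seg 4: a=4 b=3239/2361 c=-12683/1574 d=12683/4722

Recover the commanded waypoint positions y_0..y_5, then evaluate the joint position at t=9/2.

y_0 = S_0(0) = a_0 = -5
y_1 = S_1(0) = a_1 = -1
y_2 = S_2(0) = a_2 = 2
y_3 = S_3(0) = a_3 = -1
y_4 = S_4(0) = a_4 = 4
y_5 = S_4(1) = 0
t_q=9/2 is in segment 1 (τ=3/2); S_1(τ)=27821/12592

y_0=-5 y_1=-1 y_2=2 y_3=-1 y_4=4 y_5=0
S(9/2) = 27821/12592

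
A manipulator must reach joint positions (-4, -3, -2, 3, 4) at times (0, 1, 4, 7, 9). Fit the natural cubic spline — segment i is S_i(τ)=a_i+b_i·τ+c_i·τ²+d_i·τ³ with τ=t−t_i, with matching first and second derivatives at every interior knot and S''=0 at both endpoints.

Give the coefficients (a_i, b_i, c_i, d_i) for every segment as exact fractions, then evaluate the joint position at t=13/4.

  seg 0: a=-4 b=615/532 c=0 d=-83/532
  seg 1: a=-3 b=183/266 c=-249/532 d=1675/14364
  seg 2: a=-2 b=547/532 c=232/399 d=-1765/14364
  seg 3: a=3 b=319/266 c=-279/532 d=93/1064
S(13/4) = -84891/34048

Δ: Δ0=1, Δ1=1/3, Δ2=5/3, Δ3=1/2
row 1: diag=8, rhs=-4; c'=3/8, d'=-1/2
row 2: denom=12−3·3/8=87/8; d'=(8−3·-1/2)/(87/8)=76/87
row 3: denom=10−3·8/29=266/29; d'=(-7−3·76/87)/(266/29)=-279/266
back: M3=-279/266
back: M2=76/87−8/29·-279/266=464/399
back: M1=-1/2−3/8·464/399=-249/266
M: M0=0, M1=-249/266, M2=464/399, M3=-279/266, M4=0
seg 0: a=-4, c=M0/2=0, d=(M1−M0)/(6·1)=-83/532, b=Δ0−h0·(2M0+M1)/6=615/532
seg 1: a=-3, c=M1/2=-249/532, d=(M2−M1)/(6·3)=1675/14364, b=Δ1−h1·(2M1+M2)/6=183/266
seg 2: a=-2, c=M2/2=232/399, d=(M3−M2)/(6·3)=-1765/14364, b=Δ2−h2·(2M2+M3)/6=547/532
seg 3: a=3, c=M3/2=-279/532, d=(M4−M3)/(6·2)=93/1064, b=Δ3−h3·(2M3+M4)/6=319/266
t_q=13/4 → seg 1, τ=9/4; S=-3+183/266·τ+-249/532·τ²+1675/14364·τ³=-84891/34048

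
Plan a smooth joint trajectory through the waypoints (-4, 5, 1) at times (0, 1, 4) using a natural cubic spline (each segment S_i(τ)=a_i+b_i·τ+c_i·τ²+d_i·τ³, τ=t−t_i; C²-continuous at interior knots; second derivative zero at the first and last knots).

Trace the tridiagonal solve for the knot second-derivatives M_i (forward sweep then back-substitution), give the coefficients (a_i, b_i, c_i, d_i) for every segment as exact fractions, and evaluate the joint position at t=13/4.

Δ: Δ0=9, Δ1=-4/3
row 1: diag=8, rhs=-62; c'=3/8, d'=-31/4
back: M1=-31/4
M: M0=0, M1=-31/4, M2=0
seg 0: a=-4, c=M0/2=0, d=(M1−M0)/(6·1)=-31/24, b=Δ0−h0·(2M0+M1)/6=247/24
seg 1: a=5, c=M1/2=-31/8, d=(M2−M1)/(6·3)=31/72, b=Δ1−h1·(2M1+M2)/6=77/12
t_q=13/4 → seg 1, τ=9/4; S=5+77/12·τ+-31/8·τ²+31/72·τ³=2419/512

  seg 0: a=-4 b=247/24 c=0 d=-31/24
  seg 1: a=5 b=77/12 c=-31/8 d=31/72
S(13/4) = 2419/512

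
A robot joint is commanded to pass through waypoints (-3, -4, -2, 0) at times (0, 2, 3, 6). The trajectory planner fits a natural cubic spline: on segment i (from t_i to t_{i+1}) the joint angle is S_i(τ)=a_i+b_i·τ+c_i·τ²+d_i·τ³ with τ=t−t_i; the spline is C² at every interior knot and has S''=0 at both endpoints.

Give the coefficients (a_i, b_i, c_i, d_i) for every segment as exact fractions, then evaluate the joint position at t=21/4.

  seg 0: a=-3 b=-397/282 c=0 d=32/141
  seg 1: a=-4 b=371/282 c=64/47 d=-191/282
  seg 2: a=-2 b=283/141 c=-63/94 d=7/94
S(21/4) = -173/6016

Δ: Δ0=-1/2, Δ1=2, Δ2=2/3
row 1: diag=6, rhs=15; c'=1/6, d'=5/2
row 2: denom=8−1·1/6=47/6; d'=(-8−1·5/2)/(47/6)=-63/47
back: M2=-63/47
back: M1=5/2−1/6·-63/47=128/47
M: M0=0, M1=128/47, M2=-63/47, M3=0
seg 0: a=-3, c=M0/2=0, d=(M1−M0)/(6·2)=32/141, b=Δ0−h0·(2M0+M1)/6=-397/282
seg 1: a=-4, c=M1/2=64/47, d=(M2−M1)/(6·1)=-191/282, b=Δ1−h1·(2M1+M2)/6=371/282
seg 2: a=-2, c=M2/2=-63/94, d=(M3−M2)/(6·3)=7/94, b=Δ2−h2·(2M2+M3)/6=283/141
t_q=21/4 → seg 2, τ=9/4; S=-2+283/141·τ+-63/94·τ²+7/94·τ³=-173/6016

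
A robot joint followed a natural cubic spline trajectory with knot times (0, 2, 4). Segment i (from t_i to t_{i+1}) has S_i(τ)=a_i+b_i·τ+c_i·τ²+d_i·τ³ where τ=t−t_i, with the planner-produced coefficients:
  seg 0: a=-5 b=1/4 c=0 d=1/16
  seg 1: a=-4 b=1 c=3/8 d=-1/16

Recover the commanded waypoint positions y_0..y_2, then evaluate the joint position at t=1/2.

y_0 = S_0(0) = a_0 = -5
y_1 = S_1(0) = a_1 = -4
y_2 = S_1(2) = -1
t_q=1/2 is in segment 0 (τ=1/2); S_0(τ)=-623/128

y_0=-5 y_1=-4 y_2=-1
S(1/2) = -623/128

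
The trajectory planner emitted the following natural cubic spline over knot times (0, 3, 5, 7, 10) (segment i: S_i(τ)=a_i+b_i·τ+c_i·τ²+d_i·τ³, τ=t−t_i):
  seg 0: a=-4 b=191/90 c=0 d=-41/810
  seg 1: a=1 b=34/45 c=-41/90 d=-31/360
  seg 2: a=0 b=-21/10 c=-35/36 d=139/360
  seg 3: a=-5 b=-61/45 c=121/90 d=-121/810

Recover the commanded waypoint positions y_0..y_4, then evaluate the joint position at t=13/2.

y_0=-4 y_1=1 y_2=0 y_3=-5 y_4=-1
S(13/2) = -1291/320

y_0 = S_0(0) = a_0 = -4
y_1 = S_1(0) = a_1 = 1
y_2 = S_2(0) = a_2 = 0
y_3 = S_3(0) = a_3 = -5
y_4 = S_3(3) = -1
t_q=13/2 is in segment 2 (τ=3/2); S_2(τ)=-1291/320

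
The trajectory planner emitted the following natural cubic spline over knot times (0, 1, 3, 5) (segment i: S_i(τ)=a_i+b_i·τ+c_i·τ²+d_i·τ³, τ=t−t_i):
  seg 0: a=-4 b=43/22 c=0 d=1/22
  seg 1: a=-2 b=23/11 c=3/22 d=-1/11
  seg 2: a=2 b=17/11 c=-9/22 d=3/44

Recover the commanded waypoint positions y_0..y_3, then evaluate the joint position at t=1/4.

y_0=-4 y_1=-2 y_2=2 y_3=4
S(1/4) = -4943/1408

y_0 = S_0(0) = a_0 = -4
y_1 = S_1(0) = a_1 = -2
y_2 = S_2(0) = a_2 = 2
y_3 = S_2(2) = 4
t_q=1/4 is in segment 0 (τ=1/4); S_0(τ)=-4943/1408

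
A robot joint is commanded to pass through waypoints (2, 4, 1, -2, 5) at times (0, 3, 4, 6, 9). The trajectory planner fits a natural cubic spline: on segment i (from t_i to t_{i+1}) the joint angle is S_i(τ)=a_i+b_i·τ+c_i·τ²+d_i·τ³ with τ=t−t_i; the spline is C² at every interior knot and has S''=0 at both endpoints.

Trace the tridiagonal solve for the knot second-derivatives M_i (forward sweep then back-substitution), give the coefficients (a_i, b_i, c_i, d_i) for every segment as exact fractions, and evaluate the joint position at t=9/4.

Δ: Δ0=2/3, Δ1=-3, Δ2=-3/2, Δ3=7/3
row 1: diag=8, rhs=-22; c'=1/8, d'=-11/4
row 2: denom=6−1·1/8=47/8; d'=(9−1·-11/4)/(47/8)=2
row 3: denom=10−2·16/47=438/47; d'=(23−2·2)/(438/47)=893/438
back: M3=893/438
back: M2=2−16/47·893/438=286/219
back: M1=-11/4−1/8·286/219=-638/219
M: M0=0, M1=-638/219, M2=286/219, M3=893/438, M4=0
seg 0: a=2, c=M0/2=0, d=(M1−M0)/(6·3)=-319/1971, b=Δ0−h0·(2M0+M1)/6=155/73
seg 1: a=4, c=M1/2=-319/219, d=(M2−M1)/(6·1)=154/219, b=Δ1−h1·(2M1+M2)/6=-164/73
seg 2: a=1, c=M2/2=143/219, d=(M3−M2)/(6·2)=107/1752, b=Δ2−h2·(2M2+M3)/6=-668/219
seg 3: a=-2, c=M3/2=893/876, d=(M4−M3)/(6·3)=-893/7884, b=Δ3−h3·(2M3+M4)/6=43/146
t_q=9/4 → seg 0, τ=9/4; S=2+155/73·τ+0·τ²+-319/1971·τ³=23051/4672

  seg 0: a=2 b=155/73 c=0 d=-319/1971
  seg 1: a=4 b=-164/73 c=-319/219 d=154/219
  seg 2: a=1 b=-668/219 c=143/219 d=107/1752
  seg 3: a=-2 b=43/146 c=893/876 d=-893/7884
S(9/4) = 23051/4672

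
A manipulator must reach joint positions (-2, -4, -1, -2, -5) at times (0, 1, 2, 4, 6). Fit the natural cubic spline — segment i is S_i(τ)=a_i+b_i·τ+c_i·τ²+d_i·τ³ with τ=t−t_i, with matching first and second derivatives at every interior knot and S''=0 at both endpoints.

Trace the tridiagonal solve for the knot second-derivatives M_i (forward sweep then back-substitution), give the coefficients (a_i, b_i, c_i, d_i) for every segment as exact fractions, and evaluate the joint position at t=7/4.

  seg 0: a=-2 b=-97/28 c=0 d=41/28
  seg 1: a=-4 b=13/14 c=123/28 d=-65/28
  seg 2: a=-1 b=11/4 c=-18/7 d=53/112
  seg 3: a=-2 b=-13/7 c=15/56 d=-5/112
S(7/4) = -3247/1792

Δ: Δ0=-2, Δ1=3, Δ2=-1/2, Δ3=-3/2
row 1: diag=4, rhs=30; c'=1/4, d'=15/2
row 2: denom=6−1·1/4=23/4; d'=(-21−1·15/2)/(23/4)=-114/23
row 3: denom=8−2·8/23=168/23; d'=(-6−2·-114/23)/(168/23)=15/28
back: M3=15/28
back: M2=-114/23−8/23·15/28=-36/7
back: M1=15/2−1/4·-36/7=123/14
M: M0=0, M1=123/14, M2=-36/7, M3=15/28, M4=0
seg 0: a=-2, c=M0/2=0, d=(M1−M0)/(6·1)=41/28, b=Δ0−h0·(2M0+M1)/6=-97/28
seg 1: a=-4, c=M1/2=123/28, d=(M2−M1)/(6·1)=-65/28, b=Δ1−h1·(2M1+M2)/6=13/14
seg 2: a=-1, c=M2/2=-18/7, d=(M3−M2)/(6·2)=53/112, b=Δ2−h2·(2M2+M3)/6=11/4
seg 3: a=-2, c=M3/2=15/56, d=(M4−M3)/(6·2)=-5/112, b=Δ3−h3·(2M3+M4)/6=-13/7
t_q=7/4 → seg 1, τ=3/4; S=-4+13/14·τ+123/28·τ²+-65/28·τ³=-3247/1792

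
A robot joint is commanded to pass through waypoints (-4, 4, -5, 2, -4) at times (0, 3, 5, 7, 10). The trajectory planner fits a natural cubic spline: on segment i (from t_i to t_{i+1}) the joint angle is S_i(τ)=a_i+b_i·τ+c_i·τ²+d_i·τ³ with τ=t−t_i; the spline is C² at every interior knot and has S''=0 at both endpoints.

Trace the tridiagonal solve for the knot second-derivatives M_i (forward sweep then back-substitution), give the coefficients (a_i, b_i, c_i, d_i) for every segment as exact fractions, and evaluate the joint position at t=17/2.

  seg 0: a=-4 b=205/36 c=0 d=-109/324
  seg 1: a=4 b=-61/18 c=-109/36 d=89/72
  seg 2: a=-5 b=-2/3 c=79/18 d=-83/72
  seg 3: a=2 b=55/18 c=-91/36 d=91/324
S(17/2) = 59/32

Δ: Δ0=8/3, Δ1=-9/2, Δ2=7/2, Δ3=-2
row 1: diag=10, rhs=-43; c'=1/5, d'=-43/10
row 2: denom=8−2·1/5=38/5; d'=(48−2·-43/10)/(38/5)=283/38
row 3: denom=10−2·5/19=180/19; d'=(-33−2·283/38)/(180/19)=-91/18
back: M3=-91/18
back: M2=283/38−5/19·-91/18=79/9
back: M1=-43/10−1/5·79/9=-109/18
M: M0=0, M1=-109/18, M2=79/9, M3=-91/18, M4=0
seg 0: a=-4, c=M0/2=0, d=(M1−M0)/(6·3)=-109/324, b=Δ0−h0·(2M0+M1)/6=205/36
seg 1: a=4, c=M1/2=-109/36, d=(M2−M1)/(6·2)=89/72, b=Δ1−h1·(2M1+M2)/6=-61/18
seg 2: a=-5, c=M2/2=79/18, d=(M3−M2)/(6·2)=-83/72, b=Δ2−h2·(2M2+M3)/6=-2/3
seg 3: a=2, c=M3/2=-91/36, d=(M4−M3)/(6·3)=91/324, b=Δ3−h3·(2M3+M4)/6=55/18
t_q=17/2 → seg 3, τ=3/2; S=2+55/18·τ+-91/36·τ²+91/324·τ³=59/32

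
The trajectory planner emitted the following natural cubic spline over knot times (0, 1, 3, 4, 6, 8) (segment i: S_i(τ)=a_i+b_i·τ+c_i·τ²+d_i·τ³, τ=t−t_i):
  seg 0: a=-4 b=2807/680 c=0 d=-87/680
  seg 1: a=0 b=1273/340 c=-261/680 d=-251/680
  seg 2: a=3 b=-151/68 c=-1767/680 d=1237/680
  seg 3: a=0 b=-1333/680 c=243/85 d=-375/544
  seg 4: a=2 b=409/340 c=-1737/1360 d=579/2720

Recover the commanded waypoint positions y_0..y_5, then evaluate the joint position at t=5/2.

y_0 = S_0(0) = a_0 = -4
y_1 = S_1(0) = a_1 = 0
y_2 = S_2(0) = a_2 = 3
y_3 = S_3(0) = a_3 = 0
y_4 = S_4(0) = a_4 = 2
y_5 = S_4(2) = 1
t_q=5/2 is in segment 1 (τ=3/2); S_1(τ)=19077/5440

y_0=-4 y_1=0 y_2=3 y_3=0 y_4=2 y_5=1
S(5/2) = 19077/5440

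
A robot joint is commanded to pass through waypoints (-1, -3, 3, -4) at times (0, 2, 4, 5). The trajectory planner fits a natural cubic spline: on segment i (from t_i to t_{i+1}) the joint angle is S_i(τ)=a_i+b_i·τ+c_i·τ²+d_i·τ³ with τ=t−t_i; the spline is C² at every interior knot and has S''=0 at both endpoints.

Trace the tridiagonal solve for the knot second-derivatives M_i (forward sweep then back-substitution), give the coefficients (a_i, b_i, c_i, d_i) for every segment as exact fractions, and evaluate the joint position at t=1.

  seg 0: a=-1 b=-3 c=0 d=1/2
  seg 1: a=-3 b=3 c=3 d=-3/2
  seg 2: a=3 b=-3 c=-6 d=2
S(1) = -7/2

Δ: Δ0=-1, Δ1=3, Δ2=-7
row 1: diag=8, rhs=24; c'=1/4, d'=3
row 2: denom=6−2·1/4=11/2; d'=(-60−2·3)/(11/2)=-12
back: M2=-12
back: M1=3−1/4·-12=6
M: M0=0, M1=6, M2=-12, M3=0
seg 0: a=-1, c=M0/2=0, d=(M1−M0)/(6·2)=1/2, b=Δ0−h0·(2M0+M1)/6=-3
seg 1: a=-3, c=M1/2=3, d=(M2−M1)/(6·2)=-3/2, b=Δ1−h1·(2M1+M2)/6=3
seg 2: a=3, c=M2/2=-6, d=(M3−M2)/(6·1)=2, b=Δ2−h2·(2M2+M3)/6=-3
t_q=1 → seg 0, τ=1; S=-1+-3·τ+0·τ²+1/2·τ³=-7/2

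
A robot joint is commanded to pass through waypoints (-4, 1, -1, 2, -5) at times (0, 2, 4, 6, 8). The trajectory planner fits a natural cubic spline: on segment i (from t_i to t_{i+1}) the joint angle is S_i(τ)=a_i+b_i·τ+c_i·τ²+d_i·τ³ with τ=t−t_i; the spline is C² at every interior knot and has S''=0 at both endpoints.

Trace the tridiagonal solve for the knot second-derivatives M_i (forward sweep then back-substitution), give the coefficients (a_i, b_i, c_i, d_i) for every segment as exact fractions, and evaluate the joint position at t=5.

  seg 0: a=-4 b=415/112 c=0 d=-135/448
  seg 1: a=1 b=5/56 c=-405/224 d=283/448
  seg 2: a=-1 b=7/16 c=111/56 d=-325/448
  seg 3: a=2 b=-19/56 c=-531/224 d=177/448
S(5) = 311/448

Δ: Δ0=5/2, Δ1=-1, Δ2=3/2, Δ3=-7/2
row 1: diag=8, rhs=-21; c'=1/4, d'=-21/8
row 2: denom=8−2·1/4=15/2; d'=(15−2·-21/8)/(15/2)=27/10
row 3: denom=8−2·4/15=112/15; d'=(-30−2·27/10)/(112/15)=-531/112
back: M3=-531/112
back: M2=27/10−4/15·-531/112=111/28
back: M1=-21/8−1/4·111/28=-405/112
M: M0=0, M1=-405/112, M2=111/28, M3=-531/112, M4=0
seg 0: a=-4, c=M0/2=0, d=(M1−M0)/(6·2)=-135/448, b=Δ0−h0·(2M0+M1)/6=415/112
seg 1: a=1, c=M1/2=-405/224, d=(M2−M1)/(6·2)=283/448, b=Δ1−h1·(2M1+M2)/6=5/56
seg 2: a=-1, c=M2/2=111/56, d=(M3−M2)/(6·2)=-325/448, b=Δ2−h2·(2M2+M3)/6=7/16
seg 3: a=2, c=M3/2=-531/224, d=(M4−M3)/(6·2)=177/448, b=Δ3−h3·(2M3+M4)/6=-19/56
t_q=5 → seg 2, τ=1; S=-1+7/16·τ+111/56·τ²+-325/448·τ³=311/448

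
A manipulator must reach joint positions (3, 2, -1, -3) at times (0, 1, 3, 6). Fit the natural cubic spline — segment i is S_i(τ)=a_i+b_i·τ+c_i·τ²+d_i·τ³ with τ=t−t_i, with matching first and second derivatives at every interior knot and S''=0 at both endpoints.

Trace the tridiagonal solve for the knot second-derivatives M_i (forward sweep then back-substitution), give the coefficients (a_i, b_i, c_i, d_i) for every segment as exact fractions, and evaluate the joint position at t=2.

  seg 0: a=3 b=-37/42 c=0 d=-5/42
  seg 1: a=2 b=-26/21 c=-5/14 d=19/168
  seg 2: a=-1 b=-55/42 c=9/28 d=-1/28
S(2) = 29/56

Δ: Δ0=-1, Δ1=-3/2, Δ2=-2/3
row 1: diag=6, rhs=-3; c'=1/3, d'=-1/2
row 2: denom=10−2·1/3=28/3; d'=(5−2·-1/2)/(28/3)=9/14
back: M2=9/14
back: M1=-1/2−1/3·9/14=-5/7
M: M0=0, M1=-5/7, M2=9/14, M3=0
seg 0: a=3, c=M0/2=0, d=(M1−M0)/(6·1)=-5/42, b=Δ0−h0·(2M0+M1)/6=-37/42
seg 1: a=2, c=M1/2=-5/14, d=(M2−M1)/(6·2)=19/168, b=Δ1−h1·(2M1+M2)/6=-26/21
seg 2: a=-1, c=M2/2=9/28, d=(M3−M2)/(6·3)=-1/28, b=Δ2−h2·(2M2+M3)/6=-55/42
t_q=2 → seg 1, τ=1; S=2+-26/21·τ+-5/14·τ²+19/168·τ³=29/56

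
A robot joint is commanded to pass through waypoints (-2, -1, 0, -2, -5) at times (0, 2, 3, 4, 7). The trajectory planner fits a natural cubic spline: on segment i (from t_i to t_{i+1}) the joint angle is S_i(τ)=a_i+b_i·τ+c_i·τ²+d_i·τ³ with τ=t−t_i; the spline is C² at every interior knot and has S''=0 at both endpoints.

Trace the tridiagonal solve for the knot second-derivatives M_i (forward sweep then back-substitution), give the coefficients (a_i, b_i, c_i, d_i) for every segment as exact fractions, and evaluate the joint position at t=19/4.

  seg 0: a=-2 b=4/89 c=0 d=81/712
  seg 1: a=-1 b=251/178 c=243/356 d=-389/356
  seg 2: a=0 b=-179/356 c=-231/89 d=391/356
  seg 3: a=-2 b=-427/178 c=249/356 d=-83/1068
S(19/4) = -78343/22784

Δ: Δ0=1/2, Δ1=1, Δ2=-2, Δ3=-1
row 1: diag=6, rhs=3; c'=1/6, d'=1/2
row 2: denom=4−1·1/6=23/6; d'=(-18−1·1/2)/(23/6)=-111/23
row 3: denom=8−1·6/23=178/23; d'=(6−1·-111/23)/(178/23)=249/178
back: M3=249/178
back: M2=-111/23−6/23·249/178=-462/89
back: M1=1/2−1/6·-462/89=243/178
M: M0=0, M1=243/178, M2=-462/89, M3=249/178, M4=0
seg 0: a=-2, c=M0/2=0, d=(M1−M0)/(6·2)=81/712, b=Δ0−h0·(2M0+M1)/6=4/89
seg 1: a=-1, c=M1/2=243/356, d=(M2−M1)/(6·1)=-389/356, b=Δ1−h1·(2M1+M2)/6=251/178
seg 2: a=0, c=M2/2=-231/89, d=(M3−M2)/(6·1)=391/356, b=Δ2−h2·(2M2+M3)/6=-179/356
seg 3: a=-2, c=M3/2=249/356, d=(M4−M3)/(6·3)=-83/1068, b=Δ3−h3·(2M3+M4)/6=-427/178
t_q=19/4 → seg 3, τ=3/4; S=-2+-427/178·τ+249/356·τ²+-83/1068·τ³=-78343/22784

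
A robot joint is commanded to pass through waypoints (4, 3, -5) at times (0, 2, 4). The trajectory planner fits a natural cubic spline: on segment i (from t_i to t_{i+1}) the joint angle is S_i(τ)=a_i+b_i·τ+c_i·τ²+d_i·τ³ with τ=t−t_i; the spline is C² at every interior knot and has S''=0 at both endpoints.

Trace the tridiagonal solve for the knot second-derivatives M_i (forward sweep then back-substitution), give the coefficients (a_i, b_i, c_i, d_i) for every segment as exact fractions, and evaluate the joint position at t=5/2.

  seg 0: a=4 b=3/8 c=0 d=-7/32
  seg 1: a=3 b=-9/4 c=-21/16 d=7/32
S(5/2) = 403/256

Δ: Δ0=-1/2, Δ1=-4
row 1: diag=8, rhs=-21; c'=1/4, d'=-21/8
back: M1=-21/8
M: M0=0, M1=-21/8, M2=0
seg 0: a=4, c=M0/2=0, d=(M1−M0)/(6·2)=-7/32, b=Δ0−h0·(2M0+M1)/6=3/8
seg 1: a=3, c=M1/2=-21/16, d=(M2−M1)/(6·2)=7/32, b=Δ1−h1·(2M1+M2)/6=-9/4
t_q=5/2 → seg 1, τ=1/2; S=3+-9/4·τ+-21/16·τ²+7/32·τ³=403/256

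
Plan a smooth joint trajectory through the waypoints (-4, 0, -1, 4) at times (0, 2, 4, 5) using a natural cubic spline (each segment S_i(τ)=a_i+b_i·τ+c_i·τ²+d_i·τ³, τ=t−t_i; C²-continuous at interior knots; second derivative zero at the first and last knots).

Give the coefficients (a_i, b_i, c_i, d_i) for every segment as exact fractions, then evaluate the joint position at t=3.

Δ: Δ0=2, Δ1=-1/2, Δ2=5
row 1: diag=8, rhs=-15; c'=1/4, d'=-15/8
row 2: denom=6−2·1/4=11/2; d'=(33−2·-15/8)/(11/2)=147/22
back: M2=147/22
back: M1=-15/8−1/4·147/22=-39/11
M: M0=0, M1=-39/11, M2=147/22, M3=0
seg 0: a=-4, c=M0/2=0, d=(M1−M0)/(6·2)=-13/44, b=Δ0−h0·(2M0+M1)/6=35/11
seg 1: a=0, c=M1/2=-39/22, d=(M2−M1)/(6·2)=75/88, b=Δ1−h1·(2M1+M2)/6=-4/11
seg 2: a=-1, c=M2/2=147/44, d=(M3−M2)/(6·1)=-49/44, b=Δ2−h2·(2M2+M3)/6=61/22
t_q=3 → seg 1, τ=1; S=0+-4/11·τ+-39/22·τ²+75/88·τ³=-113/88

  seg 0: a=-4 b=35/11 c=0 d=-13/44
  seg 1: a=0 b=-4/11 c=-39/22 d=75/88
  seg 2: a=-1 b=61/22 c=147/44 d=-49/44
S(3) = -113/88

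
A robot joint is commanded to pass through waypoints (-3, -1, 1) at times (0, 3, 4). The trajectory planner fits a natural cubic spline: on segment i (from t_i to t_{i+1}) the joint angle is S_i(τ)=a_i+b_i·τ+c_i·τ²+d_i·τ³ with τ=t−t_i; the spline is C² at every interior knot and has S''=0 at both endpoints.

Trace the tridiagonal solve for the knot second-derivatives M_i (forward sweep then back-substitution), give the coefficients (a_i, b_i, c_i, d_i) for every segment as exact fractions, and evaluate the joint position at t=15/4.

Δ: Δ0=2/3, Δ1=2
row 1: diag=8, rhs=8; c'=1/8, d'=1
back: M1=1
M: M0=0, M1=1, M2=0
seg 0: a=-3, c=M0/2=0, d=(M1−M0)/(6·3)=1/18, b=Δ0−h0·(2M0+M1)/6=1/6
seg 1: a=-1, c=M1/2=1/2, d=(M2−M1)/(6·1)=-1/6, b=Δ1−h1·(2M1+M2)/6=5/3
t_q=15/4 → seg 1, τ=3/4; S=-1+5/3·τ+1/2·τ²+-1/6·τ³=59/128

  seg 0: a=-3 b=1/6 c=0 d=1/18
  seg 1: a=-1 b=5/3 c=1/2 d=-1/6
S(15/4) = 59/128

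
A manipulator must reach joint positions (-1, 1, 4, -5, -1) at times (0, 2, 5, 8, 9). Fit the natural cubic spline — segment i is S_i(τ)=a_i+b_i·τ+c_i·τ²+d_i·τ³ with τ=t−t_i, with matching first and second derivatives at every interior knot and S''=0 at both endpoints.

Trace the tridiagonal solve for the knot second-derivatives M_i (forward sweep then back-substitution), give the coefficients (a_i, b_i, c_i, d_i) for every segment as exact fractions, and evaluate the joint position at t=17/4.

Δ: Δ0=1, Δ1=1, Δ2=-3, Δ3=4
row 1: diag=10, rhs=0; c'=3/10, d'=0
row 2: denom=12−3·3/10=111/10; d'=(-24−3·0)/(111/10)=-80/37
row 3: denom=8−3·10/37=266/37; d'=(42−3·-80/37)/(266/37)=897/133
back: M3=897/133
back: M2=-80/37−10/37·897/133=-530/133
back: M1=0−3/10·-530/133=159/133
M: M0=0, M1=159/133, M2=-530/133, M3=897/133, M4=0
seg 0: a=-1, c=M0/2=0, d=(M1−M0)/(6·2)=53/532, b=Δ0−h0·(2M0+M1)/6=80/133
seg 1: a=1, c=M1/2=159/266, d=(M2−M1)/(6·3)=-689/2394, b=Δ1−h1·(2M1+M2)/6=239/133
seg 2: a=4, c=M2/2=-265/133, d=(M3−M2)/(6·3)=1427/2394, b=Δ2−h2·(2M2+M3)/6=-635/266
seg 3: a=-5, c=M3/2=897/266, d=(M4−M3)/(6·1)=-299/266, b=Δ3−h3·(2M3+M4)/6=233/133
t_q=17/4 → seg 1, τ=9/4; S=1+239/133·τ+159/266·τ²+-689/2394·τ³=81563/17024

  seg 0: a=-1 b=80/133 c=0 d=53/532
  seg 1: a=1 b=239/133 c=159/266 d=-689/2394
  seg 2: a=4 b=-635/266 c=-265/133 d=1427/2394
  seg 3: a=-5 b=233/133 c=897/266 d=-299/266
S(17/4) = 81563/17024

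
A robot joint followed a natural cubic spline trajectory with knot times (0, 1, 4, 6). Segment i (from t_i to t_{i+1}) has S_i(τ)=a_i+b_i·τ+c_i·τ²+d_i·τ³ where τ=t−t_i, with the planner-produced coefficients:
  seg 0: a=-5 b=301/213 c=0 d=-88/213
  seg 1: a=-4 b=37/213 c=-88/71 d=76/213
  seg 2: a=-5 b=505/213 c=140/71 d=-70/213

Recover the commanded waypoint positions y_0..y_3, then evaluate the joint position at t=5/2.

y_0 = S_0(0) = a_0 = -5
y_1 = S_1(0) = a_1 = -4
y_2 = S_2(0) = a_2 = -5
y_3 = S_2(2) = 5
t_q=5/2 is in segment 1 (τ=3/2); S_1(τ)=-378/71

y_0=-5 y_1=-4 y_2=-5 y_3=5
S(5/2) = -378/71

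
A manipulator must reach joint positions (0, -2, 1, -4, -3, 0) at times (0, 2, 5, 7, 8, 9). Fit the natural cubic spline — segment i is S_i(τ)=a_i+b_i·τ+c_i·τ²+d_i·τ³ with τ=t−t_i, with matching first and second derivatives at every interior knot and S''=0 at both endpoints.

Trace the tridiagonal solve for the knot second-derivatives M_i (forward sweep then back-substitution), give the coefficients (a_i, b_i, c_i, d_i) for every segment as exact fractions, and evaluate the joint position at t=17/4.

Δ: Δ0=-1, Δ1=1, Δ2=-5/2, Δ3=1, Δ4=3
row 1: diag=10, rhs=12; c'=3/10, d'=6/5
row 2: denom=10−3·3/10=91/10; d'=(-21−3·6/5)/(91/10)=-246/91
row 3: denom=6−2·20/91=506/91; d'=(21−2·-246/91)/(506/91)=2403/506
row 4: denom=4−1·91/506=1933/506; d'=(12−1·2403/506)/(1933/506)=3669/1933
back: M4=3669/1933
back: M3=2403/506−91/506·3669/1933=8520/1933
back: M2=-246/91−20/91·8520/1933=-7098/1933
back: M1=6/5−3/10·-7098/1933=4449/1933
M: M0=0, M1=4449/1933, M2=-7098/1933, M3=8520/1933, M4=3669/1933, M5=0
seg 0: a=0, c=M0/2=0, d=(M1−M0)/(6·2)=1483/7732, b=Δ0−h0·(2M0+M1)/6=-3416/1933
seg 1: a=-2, c=M1/2=4449/3866, d=(M2−M1)/(6·3)=-1283/3866, b=Δ1−h1·(2M1+M2)/6=1033/1933
seg 2: a=1, c=M2/2=-3549/1933, d=(M3−M2)/(6·2)=2603/3866, b=Δ2−h2·(2M2+M3)/6=-5881/3866
seg 3: a=-4, c=M3/2=4260/1933, d=(M4−M3)/(6·1)=-1617/3866, b=Δ3−h3·(2M3+M4)/6=-3037/3866
seg 4: a=-3, c=M4/2=3669/3866, d=(M5−M4)/(6·1)=-1223/3866, b=Δ4−h4·(2M4+M5)/6=4576/1933
t_q=17/4 → seg 1, τ=9/4; S=-2+1033/1933·τ+4449/3866·τ²+-1283/3866·τ³=308825/247424

  seg 0: a=0 b=-3416/1933 c=0 d=1483/7732
  seg 1: a=-2 b=1033/1933 c=4449/3866 d=-1283/3866
  seg 2: a=1 b=-5881/3866 c=-3549/1933 d=2603/3866
  seg 3: a=-4 b=-3037/3866 c=4260/1933 d=-1617/3866
  seg 4: a=-3 b=4576/1933 c=3669/3866 d=-1223/3866
S(17/4) = 308825/247424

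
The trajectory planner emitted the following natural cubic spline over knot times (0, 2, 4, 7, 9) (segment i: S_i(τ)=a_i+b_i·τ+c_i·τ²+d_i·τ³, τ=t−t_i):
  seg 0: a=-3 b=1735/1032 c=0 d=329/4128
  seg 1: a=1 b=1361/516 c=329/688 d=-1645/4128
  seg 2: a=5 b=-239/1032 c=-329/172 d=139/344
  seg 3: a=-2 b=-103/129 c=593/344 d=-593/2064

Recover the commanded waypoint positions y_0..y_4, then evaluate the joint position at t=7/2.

y_0 = S_0(0) = a_0 = -3
y_1 = S_1(0) = a_1 = 1
y_2 = S_2(0) = a_2 = 5
y_3 = S_3(0) = a_3 = -2
y_4 = S_3(2) = 1
t_q=7/2 is in segment 1 (τ=3/2); S_1(τ)=51599/11008

y_0=-3 y_1=1 y_2=5 y_3=-2 y_4=1
S(7/2) = 51599/11008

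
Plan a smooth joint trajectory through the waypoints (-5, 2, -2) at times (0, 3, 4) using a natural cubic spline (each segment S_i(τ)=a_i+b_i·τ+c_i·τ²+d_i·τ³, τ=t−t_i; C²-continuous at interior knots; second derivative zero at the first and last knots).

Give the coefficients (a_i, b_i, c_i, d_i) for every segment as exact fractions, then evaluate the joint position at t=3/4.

Δ: Δ0=7/3, Δ1=-4
row 1: diag=8, rhs=-38; c'=1/8, d'=-19/4
back: M1=-19/4
M: M0=0, M1=-19/4, M2=0
seg 0: a=-5, c=M0/2=0, d=(M1−M0)/(6·3)=-19/72, b=Δ0−h0·(2M0+M1)/6=113/24
seg 1: a=2, c=M1/2=-19/8, d=(M2−M1)/(6·1)=19/24, b=Δ1−h1·(2M1+M2)/6=-29/12
t_q=3/4 → seg 0, τ=3/4; S=-5+113/24·τ+0·τ²+-19/72·τ³=-809/512

  seg 0: a=-5 b=113/24 c=0 d=-19/72
  seg 1: a=2 b=-29/12 c=-19/8 d=19/24
S(3/4) = -809/512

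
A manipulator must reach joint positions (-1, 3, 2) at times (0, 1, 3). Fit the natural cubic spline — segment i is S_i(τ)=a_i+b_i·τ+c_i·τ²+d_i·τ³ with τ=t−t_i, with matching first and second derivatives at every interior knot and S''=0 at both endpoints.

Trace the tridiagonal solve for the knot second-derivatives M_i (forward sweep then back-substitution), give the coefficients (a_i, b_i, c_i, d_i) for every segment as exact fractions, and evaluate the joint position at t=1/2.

Δ: Δ0=4, Δ1=-1/2
row 1: diag=6, rhs=-27; c'=1/3, d'=-9/2
back: M1=-9/2
M: M0=0, M1=-9/2, M2=0
seg 0: a=-1, c=M0/2=0, d=(M1−M0)/(6·1)=-3/4, b=Δ0−h0·(2M0+M1)/6=19/4
seg 1: a=3, c=M1/2=-9/4, d=(M2−M1)/(6·2)=3/8, b=Δ1−h1·(2M1+M2)/6=5/2
t_q=1/2 → seg 0, τ=1/2; S=-1+19/4·τ+0·τ²+-3/4·τ³=41/32

  seg 0: a=-1 b=19/4 c=0 d=-3/4
  seg 1: a=3 b=5/2 c=-9/4 d=3/8
S(1/2) = 41/32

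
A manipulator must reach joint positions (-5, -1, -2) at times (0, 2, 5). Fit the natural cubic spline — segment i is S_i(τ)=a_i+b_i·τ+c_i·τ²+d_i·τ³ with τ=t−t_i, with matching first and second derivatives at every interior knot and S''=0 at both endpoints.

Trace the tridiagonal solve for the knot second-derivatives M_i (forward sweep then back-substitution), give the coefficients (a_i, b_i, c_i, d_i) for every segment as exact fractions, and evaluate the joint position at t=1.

  seg 0: a=-5 b=37/15 c=0 d=-7/60
  seg 1: a=-1 b=16/15 c=-7/10 d=7/90
S(1) = -53/20

Δ: Δ0=2, Δ1=-1/3
row 1: diag=10, rhs=-14; c'=3/10, d'=-7/5
back: M1=-7/5
M: M0=0, M1=-7/5, M2=0
seg 0: a=-5, c=M0/2=0, d=(M1−M0)/(6·2)=-7/60, b=Δ0−h0·(2M0+M1)/6=37/15
seg 1: a=-1, c=M1/2=-7/10, d=(M2−M1)/(6·3)=7/90, b=Δ1−h1·(2M1+M2)/6=16/15
t_q=1 → seg 0, τ=1; S=-5+37/15·τ+0·τ²+-7/60·τ³=-53/20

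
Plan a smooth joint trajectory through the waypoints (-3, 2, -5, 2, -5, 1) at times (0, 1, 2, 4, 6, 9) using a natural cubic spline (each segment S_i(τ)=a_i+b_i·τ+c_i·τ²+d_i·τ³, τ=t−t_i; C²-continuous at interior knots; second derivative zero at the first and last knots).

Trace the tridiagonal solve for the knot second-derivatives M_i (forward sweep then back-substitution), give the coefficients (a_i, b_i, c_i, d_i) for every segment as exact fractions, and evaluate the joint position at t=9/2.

Δ: Δ0=5, Δ1=-7, Δ2=7/2, Δ3=-7/2, Δ4=2
row 1: diag=4, rhs=-72; c'=1/4, d'=-18
row 2: denom=6−1·1/4=23/4; d'=(63−1·-18)/(23/4)=324/23
row 3: denom=8−2·8/23=168/23; d'=(-42−2·324/23)/(168/23)=-269/28
row 4: denom=10−2·23/84=397/42; d'=(33−2·-269/28)/(397/42)=2193/397
back: M4=2193/397
back: M3=-269/28−23/84·2193/397=-8829/794
back: M2=324/23−8/23·-8829/794=7128/397
back: M1=-18−1/4·7128/397=-8928/397
M: M0=0, M1=-8928/397, M2=7128/397, M3=-8829/794, M4=2193/397, M5=0
seg 0: a=-3, c=M0/2=0, d=(M1−M0)/(6·1)=-1488/397, b=Δ0−h0·(2M0+M1)/6=3473/397
seg 1: a=2, c=M1/2=-4464/397, d=(M2−M1)/(6·1)=2676/397, b=Δ1−h1·(2M1+M2)/6=-991/397
seg 2: a=-5, c=M2/2=3564/397, d=(M3−M2)/(6·2)=-7695/3176, b=Δ2−h2·(2M2+M3)/6=-1891/397
seg 3: a=2, c=M3/2=-8829/1588, d=(M4−M3)/(6·2)=4405/3176, b=Δ3−h3·(2M3+M4)/6=1645/794
seg 4: a=-5, c=M4/2=2193/794, d=(M5−M4)/(6·3)=-731/2382, b=Δ4−h4·(2M4+M5)/6=-1399/397
t_q=9/2 → seg 3, τ=1/2; S=2+1645/794·τ+-8829/1588·τ²+4405/3176·τ³=46225/25408

  seg 0: a=-3 b=3473/397 c=0 d=-1488/397
  seg 1: a=2 b=-991/397 c=-4464/397 d=2676/397
  seg 2: a=-5 b=-1891/397 c=3564/397 d=-7695/3176
  seg 3: a=2 b=1645/794 c=-8829/1588 d=4405/3176
  seg 4: a=-5 b=-1399/397 c=2193/794 d=-731/2382
S(9/2) = 46225/25408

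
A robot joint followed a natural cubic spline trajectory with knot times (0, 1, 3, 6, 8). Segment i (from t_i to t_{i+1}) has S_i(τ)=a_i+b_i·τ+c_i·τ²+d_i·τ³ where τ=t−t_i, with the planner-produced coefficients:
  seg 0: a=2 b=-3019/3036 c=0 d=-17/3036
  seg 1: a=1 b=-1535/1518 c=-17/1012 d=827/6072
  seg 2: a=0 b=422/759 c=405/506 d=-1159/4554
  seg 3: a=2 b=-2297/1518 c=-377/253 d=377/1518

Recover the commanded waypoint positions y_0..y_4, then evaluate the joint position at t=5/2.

y_0=2 y_1=1 y_2=0 y_3=2 y_4=-5
S(5/2) = -1537/16192

y_0 = S_0(0) = a_0 = 2
y_1 = S_1(0) = a_1 = 1
y_2 = S_2(0) = a_2 = 0
y_3 = S_3(0) = a_3 = 2
y_4 = S_3(2) = -5
t_q=5/2 is in segment 1 (τ=3/2); S_1(τ)=-1537/16192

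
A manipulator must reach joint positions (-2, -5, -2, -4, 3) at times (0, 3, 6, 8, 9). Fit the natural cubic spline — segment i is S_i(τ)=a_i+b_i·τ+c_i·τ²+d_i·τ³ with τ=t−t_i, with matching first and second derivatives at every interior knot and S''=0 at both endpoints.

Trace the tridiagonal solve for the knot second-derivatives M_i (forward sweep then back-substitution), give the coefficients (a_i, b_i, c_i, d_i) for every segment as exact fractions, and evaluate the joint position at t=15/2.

Δ: Δ0=-1, Δ1=1, Δ2=-1, Δ3=7
row 1: diag=12, rhs=12; c'=1/4, d'=1
row 2: denom=10−3·1/4=37/4; d'=(-12−3·1)/(37/4)=-60/37
row 3: denom=6−2·8/37=206/37; d'=(48−2·-60/37)/(206/37)=948/103
back: M3=948/103
back: M2=-60/37−8/37·948/103=-372/103
back: M1=1−1/4·-372/103=196/103
M: M0=0, M1=196/103, M2=-372/103, M3=948/103, M4=0
seg 0: a=-2, c=M0/2=0, d=(M1−M0)/(6·3)=98/927, b=Δ0−h0·(2M0+M1)/6=-201/103
seg 1: a=-5, c=M1/2=98/103, d=(M2−M1)/(6·3)=-284/927, b=Δ1−h1·(2M1+M2)/6=93/103
seg 2: a=-2, c=M2/2=-186/103, d=(M3−M2)/(6·2)=110/103, b=Δ2−h2·(2M2+M3)/6=-171/103
seg 3: a=-4, c=M3/2=474/103, d=(M4−M3)/(6·1)=-158/103, b=Δ3−h3·(2M3+M4)/6=405/103
t_q=15/2 → seg 2, τ=3/2; S=-2+-171/103·τ+-186/103·τ²+110/103·τ³=-2039/412

  seg 0: a=-2 b=-201/103 c=0 d=98/927
  seg 1: a=-5 b=93/103 c=98/103 d=-284/927
  seg 2: a=-2 b=-171/103 c=-186/103 d=110/103
  seg 3: a=-4 b=405/103 c=474/103 d=-158/103
S(15/2) = -2039/412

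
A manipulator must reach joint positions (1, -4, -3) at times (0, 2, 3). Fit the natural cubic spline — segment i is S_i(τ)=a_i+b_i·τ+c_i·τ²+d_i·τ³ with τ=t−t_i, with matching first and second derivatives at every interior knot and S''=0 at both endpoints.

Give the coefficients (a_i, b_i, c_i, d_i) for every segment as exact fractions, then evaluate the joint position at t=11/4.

  seg 0: a=1 b=-11/3 c=0 d=7/24
  seg 1: a=-4 b=-1/6 c=7/4 d=-7/12
S(11/4) = -867/256

Δ: Δ0=-5/2, Δ1=1
row 1: diag=6, rhs=21; c'=1/6, d'=7/2
back: M1=7/2
M: M0=0, M1=7/2, M2=0
seg 0: a=1, c=M0/2=0, d=(M1−M0)/(6·2)=7/24, b=Δ0−h0·(2M0+M1)/6=-11/3
seg 1: a=-4, c=M1/2=7/4, d=(M2−M1)/(6·1)=-7/12, b=Δ1−h1·(2M1+M2)/6=-1/6
t_q=11/4 → seg 1, τ=3/4; S=-4+-1/6·τ+7/4·τ²+-7/12·τ³=-867/256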